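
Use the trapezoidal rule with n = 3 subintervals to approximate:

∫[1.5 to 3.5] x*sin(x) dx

f(x) = x*sin(x)
a = 1.5, b = 3.5, n = 3
h = (b - a)/n = 0.666667

Trapezoidal rule: (h/2)[f(x₀) + 2f(x₁) + 2f(x₂) + ... + f(xₙ)]

x_0 = 1.5000, f(x_0) = 1.496242, coefficient = 1
x_1 = 2.1667, f(x_1) = 1.793264, coefficient = 2
x_2 = 2.8333, f(x_2) = 0.859635, coefficient = 2
x_3 = 3.5000, f(x_3) = -1.227741, coefficient = 1

I ≈ (0.666667/2) × 5.574299 = 1.858100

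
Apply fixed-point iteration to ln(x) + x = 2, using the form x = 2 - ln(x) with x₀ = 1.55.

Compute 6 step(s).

Equation: ln(x) + x = 2
Fixed-point form: x = 2 - ln(x)
x₀ = 1.55

x_1 = g(1.550000) = 1.561745
x_2 = g(1.561745) = 1.554196
x_3 = g(1.554196) = 1.559042
x_4 = g(1.559042) = 1.555929
x_5 = g(1.555929) = 1.557927
x_6 = g(1.557927) = 1.556644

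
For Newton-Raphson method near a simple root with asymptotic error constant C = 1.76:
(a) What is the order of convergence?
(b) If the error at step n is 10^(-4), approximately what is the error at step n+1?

(a) Newton-Raphson has quadratic (order 2) convergence near simple roots.
    This means |e_{n+1}| ≈ C|e_n|².

(b) With |e_n| = 10^(-4) and C = 1.76:
    |e_{n+1}| ≈ 1.76 × (10^(-4))² = 1.76 × 10^(-8)

(a) 2 (quadratic); (b) |e_{n+1}| ≈ 1.760e-08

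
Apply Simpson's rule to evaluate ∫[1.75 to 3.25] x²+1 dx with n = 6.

f(x) = x²+1
a = 1.75, b = 3.25, n = 6
h = (b - a)/n = 0.250000

Simpson's rule: (h/3)[f(x₀) + 4f(x₁) + 2f(x₂) + ... + f(xₙ)]

x_0 = 1.7500, f(x_0) = 4.062500, coefficient = 1
x_1 = 2.0000, f(x_1) = 5.000000, coefficient = 4
x_2 = 2.2500, f(x_2) = 6.062500, coefficient = 2
x_3 = 2.5000, f(x_3) = 7.250000, coefficient = 4
x_4 = 2.7500, f(x_4) = 8.562500, coefficient = 2
x_5 = 3.0000, f(x_5) = 10.000000, coefficient = 4
x_6 = 3.2500, f(x_6) = 11.562500, coefficient = 1

I ≈ (0.250000/3) × 133.875000 = 11.156250
Exact value: 11.156250
Error: 0.000000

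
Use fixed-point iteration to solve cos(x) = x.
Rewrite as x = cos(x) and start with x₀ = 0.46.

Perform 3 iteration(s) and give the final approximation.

Equation: cos(x) = x
Fixed-point form: x = cos(x)
x₀ = 0.46

x_1 = g(0.460000) = 0.896052
x_2 = g(0.896052) = 0.624697
x_3 = g(0.624697) = 0.811140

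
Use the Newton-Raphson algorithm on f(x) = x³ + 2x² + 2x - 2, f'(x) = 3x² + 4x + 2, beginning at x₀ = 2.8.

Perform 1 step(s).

f(x) = x³ + 2x² + 2x - 2
f'(x) = 3x² + 4x + 2
x₀ = 2.8

Newton-Raphson formula: x_{n+1} = x_n - f(x_n)/f'(x_n)

Iteration 1:
  f(2.800000) = 41.232000
  f'(2.800000) = 36.720000
  x_1 = 2.800000 - 41.232000/36.720000 = 1.677124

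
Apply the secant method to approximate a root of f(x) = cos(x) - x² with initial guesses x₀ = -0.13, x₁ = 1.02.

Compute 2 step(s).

f(x) = cos(x) - x²
x₀ = -0.13, x₁ = 1.02

Secant formula: x_{n+1} = x_n - f(x_n)(x_n - x_{n-1})/(f(x_n) - f(x_{n-1}))

Iteration 1:
  f(-0.130000) = 0.974662
  f(1.020000) = -0.517034
  x_2 = 1.020000 - (-0.517034)×(1.020000 - (-0.130000))/(-0.517034 - 0.974662)
       = 0.621401
Iteration 2:
  f(1.020000) = -0.517034
  f(0.621401) = 0.426925
  x_3 = 0.621401 - 0.426925×(0.621401 - 1.020000)/(0.426925 - (-0.517034))
       = 0.801675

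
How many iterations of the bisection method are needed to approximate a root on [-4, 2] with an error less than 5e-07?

We need (b-a)/2^n ≤ 5e-07
(2 - (-4))/2^n ≤ 5e-07
6/2^n ≤ 5e-07
2^n ≥ 12000000
n ≥ log₂(12000000) = 23.52
n ≥ 24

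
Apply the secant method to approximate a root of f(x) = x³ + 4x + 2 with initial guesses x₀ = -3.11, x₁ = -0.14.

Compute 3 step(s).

f(x) = x³ + 4x + 2
x₀ = -3.11, x₁ = -0.14

Secant formula: x_{n+1} = x_n - f(x_n)(x_n - x_{n-1})/(f(x_n) - f(x_{n-1}))

Iteration 1:
  f(-3.110000) = -40.520231
  f(-0.140000) = 1.437256
  x_2 = -0.140000 - 1.437256×(-0.140000 - (-3.110000))/(1.437256 - (-40.520231))
       = -0.241738
Iteration 2:
  f(-0.140000) = 1.437256
  f(-0.241738) = 1.018924
  x_3 = -0.241738 - 1.018924×(-0.241738 - (-0.140000))/(1.018924 - 1.437256)
       = -0.489537
Iteration 3:
  f(-0.241738) = 1.018924
  f(-0.489537) = -0.075466
  x_4 = -0.489537 - (-0.075466)×(-0.489537 - (-0.241738))/(-0.075466 - 1.018924)
       = -0.472450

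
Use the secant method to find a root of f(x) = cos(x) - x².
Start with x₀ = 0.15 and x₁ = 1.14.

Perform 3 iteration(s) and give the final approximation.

f(x) = cos(x) - x²
x₀ = 0.15, x₁ = 1.14

Secant formula: x_{n+1} = x_n - f(x_n)(x_n - x_{n-1})/(f(x_n) - f(x_{n-1}))

Iteration 1:
  f(0.150000) = 0.966271
  f(1.140000) = -0.882005
  x_2 = 1.140000 - (-0.882005)×(1.140000 - 0.150000)/(-0.882005 - 0.966271)
       = 0.667568
Iteration 2:
  f(1.140000) = -0.882005
  f(0.667568) = 0.339683
  x_3 = 0.667568 - 0.339683×(0.667568 - 1.140000)/(0.339683 - (-0.882005))
       = 0.798925
Iteration 3:
  f(0.667568) = 0.339683
  f(0.798925) = 0.059197
  x_4 = 0.798925 - 0.059197×(0.798925 - 0.667568)/(0.059197 - 0.339683)
       = 0.826648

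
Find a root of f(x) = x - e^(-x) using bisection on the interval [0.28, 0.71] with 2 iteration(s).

f(x) = x - e^(-x)
Initial interval: [0.28, 0.71]

Iteration 1:
  c_1 = (0.280000 + 0.710000)/2 = 0.495000
  f(c_1) = f(0.495000) = -0.114571
  f(a) × f(c) ≥ 0, new interval: [0.495000, 0.710000]
Iteration 2:
  c_2 = (0.495000 + 0.710000)/2 = 0.602500
  f(c_2) = f(0.602500) = 0.055059
  f(a) × f(c) < 0, new interval: [0.495000, 0.602500]

After 2 iteration(s), the approximation is c_2 = 0.602500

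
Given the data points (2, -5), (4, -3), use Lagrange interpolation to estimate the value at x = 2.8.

Lagrange interpolation formula:
P(x) = Σ yᵢ × Lᵢ(x)
where Lᵢ(x) = Π_{j≠i} (x - xⱼ)/(xᵢ - xⱼ)

L_0(2.8) = (2.8 - 4)/(2 - 4) = 0.600000
L_1(2.8) = (2.8 - 2)/(4 - 2) = 0.400000

P(2.8) = (-5)×L_0(2.8) + (-3)×L_1(2.8)
P(2.8) = -4.200000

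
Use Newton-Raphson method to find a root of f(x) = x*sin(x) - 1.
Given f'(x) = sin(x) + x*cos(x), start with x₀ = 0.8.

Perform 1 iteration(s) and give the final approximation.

f(x) = x*sin(x) - 1
f'(x) = sin(x) + x*cos(x)
x₀ = 0.8

Newton-Raphson formula: x_{n+1} = x_n - f(x_n)/f'(x_n)

Iteration 1:
  f(0.800000) = -0.426115
  f'(0.800000) = 1.274721
  x_1 = 0.800000 - (-0.426115)/1.274721 = 1.134281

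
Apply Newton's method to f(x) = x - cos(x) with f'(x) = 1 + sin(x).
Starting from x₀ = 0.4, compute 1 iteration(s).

f(x) = x - cos(x)
f'(x) = 1 + sin(x)
x₀ = 0.4

Newton-Raphson formula: x_{n+1} = x_n - f(x_n)/f'(x_n)

Iteration 1:
  f(0.400000) = -0.521061
  f'(0.400000) = 1.389418
  x_1 = 0.400000 - (-0.521061)/1.389418 = 0.775021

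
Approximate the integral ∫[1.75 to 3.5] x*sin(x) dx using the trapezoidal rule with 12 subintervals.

f(x) = x*sin(x)
a = 1.75, b = 3.5, n = 12
h = (b - a)/n = 0.145833

Trapezoidal rule: (h/2)[f(x₀) + 2f(x₁) + 2f(x₂) + ... + f(xₙ)]

x_0 = 1.7500, f(x_0) = 1.721975, coefficient = 1
x_1 = 1.8958, f(x_1) = 1.796565, coefficient = 2
x_2 = 2.0417, f(x_2) = 1.819480, coefficient = 2
x_3 = 2.1875, f(x_3) = 1.784539, coefficient = 2
x_4 = 2.3333, f(x_4) = 1.687200, coefficient = 2
x_5 = 2.4792, f(x_5) = 1.524766, coefficient = 2
x_6 = 2.6250, f(x_6) = 1.296541, coefficient = 2
x_7 = 2.7708, f(x_7) = 1.003937, coefficient = 2
x_8 = 2.9167, f(x_8) = 0.650516, coefficient = 2
x_9 = 3.0625, f(x_9) = 0.241969, coefficient = 2
x_10 = 3.2083, f(x_10) = -0.213967, coefficient = 2
x_11 = 3.3542, f(x_11) = -0.707651, coefficient = 2
x_12 = 3.5000, f(x_12) = -1.227741, coefficient = 1

I ≈ (0.145833/2) × 22.262025 = 1.623273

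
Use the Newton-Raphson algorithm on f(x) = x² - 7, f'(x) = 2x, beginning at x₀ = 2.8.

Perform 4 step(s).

f(x) = x² - 7
f'(x) = 2x
x₀ = 2.8

Newton-Raphson formula: x_{n+1} = x_n - f(x_n)/f'(x_n)

Iteration 1:
  f(2.800000) = 0.840000
  f'(2.800000) = 5.600000
  x_1 = 2.800000 - 0.840000/5.600000 = 2.650000
Iteration 2:
  f(2.650000) = 0.022500
  f'(2.650000) = 5.300000
  x_2 = 2.650000 - 0.022500/5.300000 = 2.645755
Iteration 3:
  f(2.645755) = 0.000018
  f'(2.645755) = 5.291509
  x_3 = 2.645755 - 0.000018/5.291509 = 2.645751
Iteration 4:
  f(2.645751) = 0.000000
  f'(2.645751) = 5.291503
  x_4 = 2.645751 - 0.000000/5.291503 = 2.645751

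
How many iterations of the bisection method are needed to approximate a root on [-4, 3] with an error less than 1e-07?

We need (b-a)/2^n ≤ 1e-07
(3 - (-4))/2^n ≤ 1e-07
7/2^n ≤ 1e-07
2^n ≥ 70000000
n ≥ log₂(70000000) = 26.06
n ≥ 27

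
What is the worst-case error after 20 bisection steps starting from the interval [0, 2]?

Bisection error bound: |error| ≤ (b-a)/2^n
|error| ≤ (2 - 0)/2^20 = 2/2^20
|error| ≤ 0.0000019073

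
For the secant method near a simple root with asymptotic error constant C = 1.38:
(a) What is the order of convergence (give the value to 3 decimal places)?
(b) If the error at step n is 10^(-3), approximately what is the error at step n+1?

(a) Secant method has superlinear convergence with order φ = (1+√5)/2 ≈ 1.618.
    This means |e_{n+1}| ≈ C|e_n|^1.618.

(b) With |e_n| = 10^(-3) and C = 1.38:
    |e_{n+1}| ≈ 1.38 × (10^(-3))^1.618 = 1.38 × 10^(-4.85)

(a) ≈ 1.618 (golden ratio); (b) |e_{n+1}| ≈ 1.931e-05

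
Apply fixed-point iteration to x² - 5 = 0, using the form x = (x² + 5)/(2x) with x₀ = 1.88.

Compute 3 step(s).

Equation: x² - 5 = 0
Fixed-point form: x = (x² + 5)/(2x)
x₀ = 1.88

x_1 = g(1.880000) = 2.269787
x_2 = g(2.269787) = 2.236318
x_3 = g(2.236318) = 2.236068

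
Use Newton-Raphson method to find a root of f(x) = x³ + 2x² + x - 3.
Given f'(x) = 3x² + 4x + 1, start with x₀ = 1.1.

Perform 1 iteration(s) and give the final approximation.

f(x) = x³ + 2x² + x - 3
f'(x) = 3x² + 4x + 1
x₀ = 1.1

Newton-Raphson formula: x_{n+1} = x_n - f(x_n)/f'(x_n)

Iteration 1:
  f(1.100000) = 1.851000
  f'(1.100000) = 9.030000
  x_1 = 1.100000 - 1.851000/9.030000 = 0.895017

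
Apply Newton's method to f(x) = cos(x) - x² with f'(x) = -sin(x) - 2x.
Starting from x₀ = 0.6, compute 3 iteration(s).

f(x) = cos(x) - x²
f'(x) = -sin(x) - 2x
x₀ = 0.6

Newton-Raphson formula: x_{n+1} = x_n - f(x_n)/f'(x_n)

Iteration 1:
  f(0.600000) = 0.465336
  f'(0.600000) = -1.764642
  x_1 = 0.600000 - 0.465336/(-1.764642) = 0.863700
Iteration 2:
  f(0.863700) = -0.096348
  f'(0.863700) = -2.487650
  x_2 = 0.863700 - (-0.096348)/(-2.487650) = 0.824969
Iteration 3:
  f(0.824969) = -0.001995
  f'(0.824969) = -2.384465
  x_3 = 0.824969 - (-0.001995)/(-2.384465) = 0.824133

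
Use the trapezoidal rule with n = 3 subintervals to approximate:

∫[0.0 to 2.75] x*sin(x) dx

f(x) = x*sin(x)
a = 0.0, b = 2.75, n = 3
h = (b - a)/n = 0.916667

Trapezoidal rule: (h/2)[f(x₀) + 2f(x₁) + 2f(x₂) + ... + f(xₙ)]

x_0 = 0.0000, f(x_0) = 0.000000, coefficient = 1
x_1 = 0.9167, f(x_1) = 0.727446, coefficient = 2
x_2 = 1.8333, f(x_2) = 1.770514, coefficient = 2
x_3 = 2.7500, f(x_3) = 1.049568, coefficient = 1

I ≈ (0.916667/2) × 6.045487 = 2.770848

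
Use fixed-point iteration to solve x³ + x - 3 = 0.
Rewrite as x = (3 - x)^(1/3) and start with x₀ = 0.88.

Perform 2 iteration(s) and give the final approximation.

Equation: x³ + x - 3 = 0
Fixed-point form: x = (3 - x)^(1/3)
x₀ = 0.88

x_1 = g(0.880000) = 1.284632
x_2 = g(1.284632) = 1.197069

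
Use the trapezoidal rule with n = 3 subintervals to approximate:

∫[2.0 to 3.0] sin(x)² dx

f(x) = sin(x)²
a = 2.0, b = 3.0, n = 3
h = (b - a)/n = 0.333333

Trapezoidal rule: (h/2)[f(x₀) + 2f(x₁) + 2f(x₂) + ... + f(xₙ)]

x_0 = 2.0000, f(x_0) = 0.826822, coefficient = 1
x_1 = 2.3333, f(x_1) = 0.522853, coefficient = 2
x_2 = 2.6667, f(x_2) = 0.209098, coefficient = 2
x_3 = 3.0000, f(x_3) = 0.019915, coefficient = 1

I ≈ (0.333333/2) × 2.310640 = 0.385107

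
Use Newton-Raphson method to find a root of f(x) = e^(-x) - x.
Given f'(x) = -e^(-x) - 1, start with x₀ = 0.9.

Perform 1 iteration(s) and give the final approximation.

f(x) = e^(-x) - x
f'(x) = -e^(-x) - 1
x₀ = 0.9

Newton-Raphson formula: x_{n+1} = x_n - f(x_n)/f'(x_n)

Iteration 1:
  f(0.900000) = -0.493430
  f'(0.900000) = -1.406570
  x_1 = 0.900000 - (-0.493430)/(-1.406570) = 0.549196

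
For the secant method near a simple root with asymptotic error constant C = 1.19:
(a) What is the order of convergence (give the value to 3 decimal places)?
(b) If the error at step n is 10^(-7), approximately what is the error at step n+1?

(a) Secant method has superlinear convergence with order φ = (1+√5)/2 ≈ 1.618.
    This means |e_{n+1}| ≈ C|e_n|^1.618.

(b) With |e_n| = 10^(-7) and C = 1.19:
    |e_{n+1}| ≈ 1.19 × (10^(-7))^1.618 = 1.19 × 10^(-11.33)

(a) ≈ 1.618 (golden ratio); (b) |e_{n+1}| ≈ 5.614e-12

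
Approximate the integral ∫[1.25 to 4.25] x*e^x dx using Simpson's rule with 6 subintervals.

f(x) = x*e^x
a = 1.25, b = 4.25, n = 6
h = (b - a)/n = 0.500000

Simpson's rule: (h/3)[f(x₀) + 4f(x₁) + 2f(x₂) + ... + f(xₙ)]

x_0 = 1.2500, f(x_0) = 4.362929, coefficient = 1
x_1 = 1.7500, f(x_1) = 10.070555, coefficient = 4
x_2 = 2.2500, f(x_2) = 21.347406, coefficient = 2
x_3 = 2.7500, f(x_3) = 43.017238, coefficient = 4
x_4 = 3.2500, f(x_4) = 83.818605, coefficient = 2
x_5 = 3.7500, f(x_5) = 159.454058, coefficient = 4
x_6 = 4.2500, f(x_6) = 297.948002, coefficient = 1

I ≈ (0.500000/3) × 1362.810351 = 227.135059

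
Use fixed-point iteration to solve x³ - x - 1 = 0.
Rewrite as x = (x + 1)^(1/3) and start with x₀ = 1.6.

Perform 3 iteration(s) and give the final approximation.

Equation: x³ - x - 1 = 0
Fixed-point form: x = (x + 1)^(1/3)
x₀ = 1.6

x_1 = g(1.600000) = 1.375069
x_2 = g(1.375069) = 1.334214
x_3 = g(1.334214) = 1.326519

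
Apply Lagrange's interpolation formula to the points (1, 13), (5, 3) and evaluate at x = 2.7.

Lagrange interpolation formula:
P(x) = Σ yᵢ × Lᵢ(x)
where Lᵢ(x) = Π_{j≠i} (x - xⱼ)/(xᵢ - xⱼ)

L_0(2.7) = (2.7 - 5)/(1 - 5) = 0.575000
L_1(2.7) = (2.7 - 1)/(5 - 1) = 0.425000

P(2.7) = 13×L_0(2.7) + 3×L_1(2.7)
P(2.7) = 8.750000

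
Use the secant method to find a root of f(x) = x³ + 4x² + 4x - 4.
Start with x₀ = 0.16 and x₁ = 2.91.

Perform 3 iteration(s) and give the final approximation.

f(x) = x³ + 4x² + 4x - 4
x₀ = 0.16, x₁ = 2.91

Secant formula: x_{n+1} = x_n - f(x_n)(x_n - x_{n-1})/(f(x_n) - f(x_{n-1}))

Iteration 1:
  f(0.160000) = -3.253504
  f(2.910000) = 66.154571
  x_2 = 2.910000 - 66.154571×(2.910000 - 0.160000)/(66.154571 - (-3.253504))
       = 0.288906
Iteration 2:
  f(2.910000) = 66.154571
  f(0.288906) = -2.486394
  x_3 = 0.288906 - (-2.486394)×(0.288906 - 2.910000)/(-2.486394 - 66.154571)
       = 0.383851
Iteration 3:
  f(0.288906) = -2.486394
  f(0.383851) = -1.818675
  x_4 = 0.383851 - (-1.818675)×(0.383851 - 0.288906)/(-1.818675 - (-2.486394))
       = 0.642452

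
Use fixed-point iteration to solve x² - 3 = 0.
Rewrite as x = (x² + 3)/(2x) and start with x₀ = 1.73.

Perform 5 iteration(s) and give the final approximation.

Equation: x² - 3 = 0
Fixed-point form: x = (x² + 3)/(2x)
x₀ = 1.73

x_1 = g(1.730000) = 1.732052
x_2 = g(1.732052) = 1.732051
x_3 = g(1.732051) = 1.732051
x_4 = g(1.732051) = 1.732051
x_5 = g(1.732051) = 1.732051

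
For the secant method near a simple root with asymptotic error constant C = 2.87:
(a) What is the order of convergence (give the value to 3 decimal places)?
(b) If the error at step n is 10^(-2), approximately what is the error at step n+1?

(a) Secant method has superlinear convergence with order φ = (1+√5)/2 ≈ 1.618.
    This means |e_{n+1}| ≈ C|e_n|^1.618.

(b) With |e_n| = 10^(-2) and C = 2.87:
    |e_{n+1}| ≈ 2.87 × (10^(-2))^1.618 = 2.87 × 10^(-3.24)

(a) ≈ 1.618 (golden ratio); (b) |e_{n+1}| ≈ 1.667e-03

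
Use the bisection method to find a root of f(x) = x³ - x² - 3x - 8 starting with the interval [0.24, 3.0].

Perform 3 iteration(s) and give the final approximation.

f(x) = x³ - x² - 3x - 8
Initial interval: [0.24, 3.0]

Iteration 1:
  c_1 = (0.240000 + 3.000000)/2 = 1.620000
  f(c_1) = f(1.620000) = -11.232872
  f(a) × f(c) ≥ 0, new interval: [1.620000, 3.000000]
Iteration 2:
  c_2 = (1.620000 + 3.000000)/2 = 2.310000
  f(c_2) = f(2.310000) = -7.939709
  f(a) × f(c) ≥ 0, new interval: [2.310000, 3.000000]
Iteration 3:
  c_3 = (2.310000 + 3.000000)/2 = 2.655000
  f(c_3) = f(2.655000) = -4.298864
  f(a) × f(c) ≥ 0, new interval: [2.655000, 3.000000]

After 3 iteration(s), the approximation is c_3 = 2.655000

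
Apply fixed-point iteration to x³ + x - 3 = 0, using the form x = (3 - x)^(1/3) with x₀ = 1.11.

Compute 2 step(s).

Equation: x³ + x - 3 = 0
Fixed-point form: x = (3 - x)^(1/3)
x₀ = 1.11

x_1 = g(1.110000) = 1.236386
x_2 = g(1.236386) = 1.208188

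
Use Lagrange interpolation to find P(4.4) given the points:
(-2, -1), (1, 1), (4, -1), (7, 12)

Lagrange interpolation formula:
P(x) = Σ yᵢ × Lᵢ(x)
where Lᵢ(x) = Π_{j≠i} (x - xⱼ)/(xᵢ - xⱼ)

L_0(4.4) = (4.4 - 1)/(-2 - 1) × (4.4 - 4)/(-2 - 4) × (4.4 - 7)/(-2 - 7) = 0.021827
L_1(4.4) = (4.4 - (-2))/(1 - (-2)) × (4.4 - 4)/(1 - 4) × (4.4 - 7)/(1 - 7) = -0.123259
L_2(4.4) = (4.4 - (-2))/(4 - (-2)) × (4.4 - 1)/(4 - 1) × (4.4 - 7)/(4 - 7) = 1.047704
L_3(4.4) = (4.4 - (-2))/(7 - (-2)) × (4.4 - 1)/(7 - 1) × (4.4 - 4)/(7 - 4) = 0.053728

P(4.4) = (-1)×L_0(4.4) + 1×L_1(4.4) + (-1)×L_2(4.4) + 12×L_3(4.4)
P(4.4) = -0.548049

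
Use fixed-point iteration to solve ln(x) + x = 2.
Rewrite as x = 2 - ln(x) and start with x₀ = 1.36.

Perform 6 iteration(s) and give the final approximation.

Equation: ln(x) + x = 2
Fixed-point form: x = 2 - ln(x)
x₀ = 1.36

x_1 = g(1.360000) = 1.692515
x_2 = g(1.692515) = 1.473784
x_3 = g(1.473784) = 1.612167
x_4 = g(1.612167) = 1.522421
x_5 = g(1.522421) = 1.579698
x_6 = g(1.579698) = 1.542766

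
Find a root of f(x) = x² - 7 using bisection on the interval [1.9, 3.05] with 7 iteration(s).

f(x) = x² - 7
Initial interval: [1.9, 3.05]

Iteration 1:
  c_1 = (1.900000 + 3.050000)/2 = 2.475000
  f(c_1) = f(2.475000) = -0.874375
  f(a) × f(c) ≥ 0, new interval: [2.475000, 3.050000]
Iteration 2:
  c_2 = (2.475000 + 3.050000)/2 = 2.762500
  f(c_2) = f(2.762500) = 0.631406
  f(a) × f(c) < 0, new interval: [2.475000, 2.762500]
Iteration 3:
  c_3 = (2.475000 + 2.762500)/2 = 2.618750
  f(c_3) = f(2.618750) = -0.142148
  f(a) × f(c) ≥ 0, new interval: [2.618750, 2.762500]
Iteration 4:
  c_4 = (2.618750 + 2.762500)/2 = 2.690625
  f(c_4) = f(2.690625) = 0.239463
  f(a) × f(c) < 0, new interval: [2.618750, 2.690625]
Iteration 5:
  c_5 = (2.618750 + 2.690625)/2 = 2.654687
  f(c_5) = f(2.654687) = 0.047366
  f(a) × f(c) < 0, new interval: [2.618750, 2.654687]
Iteration 6:
  c_6 = (2.618750 + 2.654687)/2 = 2.636719
  f(c_6) = f(2.636719) = -0.047714
  f(a) × f(c) ≥ 0, new interval: [2.636719, 2.654687]
Iteration 7:
  c_7 = (2.636719 + 2.654687)/2 = 2.645703
  f(c_7) = f(2.645703) = -0.000255
  f(a) × f(c) ≥ 0, new interval: [2.645703, 2.654687]

After 7 iteration(s), the approximation is c_7 = 2.645703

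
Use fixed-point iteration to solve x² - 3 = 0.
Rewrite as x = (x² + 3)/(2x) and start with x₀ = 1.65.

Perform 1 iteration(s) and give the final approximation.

Equation: x² - 3 = 0
Fixed-point form: x = (x² + 3)/(2x)
x₀ = 1.65

x_1 = g(1.650000) = 1.734091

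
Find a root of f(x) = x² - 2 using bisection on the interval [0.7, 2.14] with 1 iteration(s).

f(x) = x² - 2
Initial interval: [0.7, 2.14]

Iteration 1:
  c_1 = (0.700000 + 2.140000)/2 = 1.420000
  f(c_1) = f(1.420000) = 0.016400
  f(a) × f(c) < 0, new interval: [0.700000, 1.420000]

After 1 iteration(s), the approximation is c_1 = 1.420000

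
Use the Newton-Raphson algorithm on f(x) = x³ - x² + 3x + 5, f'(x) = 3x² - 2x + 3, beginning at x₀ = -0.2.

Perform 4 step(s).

f(x) = x³ - x² + 3x + 5
f'(x) = 3x² - 2x + 3
x₀ = -0.2

Newton-Raphson formula: x_{n+1} = x_n - f(x_n)/f'(x_n)

Iteration 1:
  f(-0.200000) = 4.352000
  f'(-0.200000) = 3.520000
  x_1 = -0.200000 - 4.352000/3.520000 = -1.436364
Iteration 2:
  f(-1.436364) = -4.335651
  f'(-1.436364) = 12.062149
  x_2 = -1.436364 - (-4.335651)/12.062149 = -1.076921
Iteration 3:
  f(-1.076921) = -0.639490
  f'(-1.076921) = 8.633118
  x_3 = -1.076921 - (-0.639490)/8.633118 = -1.002847
Iteration 4:
  f(-1.002847) = -0.022808
  f'(-1.002847) = 8.022799
  x_4 = -1.002847 - (-0.022808)/8.022799 = -1.000004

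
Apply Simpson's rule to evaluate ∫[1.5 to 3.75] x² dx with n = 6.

f(x) = x²
a = 1.5, b = 3.75, n = 6
h = (b - a)/n = 0.375000

Simpson's rule: (h/3)[f(x₀) + 4f(x₁) + 2f(x₂) + ... + f(xₙ)]

x_0 = 1.5000, f(x_0) = 2.250000, coefficient = 1
x_1 = 1.8750, f(x_1) = 3.515625, coefficient = 4
x_2 = 2.2500, f(x_2) = 5.062500, coefficient = 2
x_3 = 2.6250, f(x_3) = 6.890625, coefficient = 4
x_4 = 3.0000, f(x_4) = 9.000000, coefficient = 2
x_5 = 3.3750, f(x_5) = 11.390625, coefficient = 4
x_6 = 3.7500, f(x_6) = 14.062500, coefficient = 1

I ≈ (0.375000/3) × 131.625000 = 16.453125
Exact value: 16.453125
Error: 0.000000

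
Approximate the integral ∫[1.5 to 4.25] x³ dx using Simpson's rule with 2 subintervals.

f(x) = x³
a = 1.5, b = 4.25, n = 2
h = (b - a)/n = 1.375000

Simpson's rule: (h/3)[f(x₀) + 4f(x₁) + 2f(x₂) + ... + f(xₙ)]

x_0 = 1.5000, f(x_0) = 3.375000, coefficient = 1
x_1 = 2.8750, f(x_1) = 23.763672, coefficient = 4
x_2 = 4.2500, f(x_2) = 76.765625, coefficient = 1

I ≈ (1.375000/3) × 175.195312 = 80.297852
Exact value: 80.297852
Error: 0.000000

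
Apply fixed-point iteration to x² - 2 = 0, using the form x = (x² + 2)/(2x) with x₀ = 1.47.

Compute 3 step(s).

Equation: x² - 2 = 0
Fixed-point form: x = (x² + 2)/(2x)
x₀ = 1.47

x_1 = g(1.470000) = 1.415272
x_2 = g(1.415272) = 1.414214
x_3 = g(1.414214) = 1.414214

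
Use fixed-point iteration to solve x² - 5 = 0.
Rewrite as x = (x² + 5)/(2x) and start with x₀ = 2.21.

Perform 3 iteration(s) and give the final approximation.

Equation: x² - 5 = 0
Fixed-point form: x = (x² + 5)/(2x)
x₀ = 2.21

x_1 = g(2.210000) = 2.236222
x_2 = g(2.236222) = 2.236068
x_3 = g(2.236068) = 2.236068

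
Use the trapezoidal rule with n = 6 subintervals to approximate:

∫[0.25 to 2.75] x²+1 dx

f(x) = x²+1
a = 0.25, b = 2.75, n = 6
h = (b - a)/n = 0.416667

Trapezoidal rule: (h/2)[f(x₀) + 2f(x₁) + 2f(x₂) + ... + f(xₙ)]

x_0 = 0.2500, f(x_0) = 1.062500, coefficient = 1
x_1 = 0.6667, f(x_1) = 1.444444, coefficient = 2
x_2 = 1.0833, f(x_2) = 2.173611, coefficient = 2
x_3 = 1.5000, f(x_3) = 3.250000, coefficient = 2
x_4 = 1.9167, f(x_4) = 4.673611, coefficient = 2
x_5 = 2.3333, f(x_5) = 6.444444, coefficient = 2
x_6 = 2.7500, f(x_6) = 8.562500, coefficient = 1

I ≈ (0.416667/2) × 45.597222 = 9.499421
Exact value: 9.427083
Error: 0.072338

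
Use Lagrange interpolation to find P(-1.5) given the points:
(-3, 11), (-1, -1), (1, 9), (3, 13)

Lagrange interpolation formula:
P(x) = Σ yᵢ × Lᵢ(x)
where Lᵢ(x) = Π_{j≠i} (x - xⱼ)/(xᵢ - xⱼ)

L_0(-1.5) = (-1.5 - (-1))/(-3 - (-1)) × (-1.5 - 1)/(-3 - 1) × (-1.5 - 3)/(-3 - 3) = 0.117188
L_1(-1.5) = (-1.5 - (-3))/(-1 - (-3)) × (-1.5 - 1)/(-1 - 1) × (-1.5 - 3)/(-1 - 3) = 1.054688
L_2(-1.5) = (-1.5 - (-3))/(1 - (-3)) × (-1.5 - (-1))/(1 - (-1)) × (-1.5 - 3)/(1 - 3) = -0.210938
L_3(-1.5) = (-1.5 - (-3))/(3 - (-3)) × (-1.5 - (-1))/(3 - (-1)) × (-1.5 - 1)/(3 - 1) = 0.039062

P(-1.5) = 11×L_0(-1.5) + (-1)×L_1(-1.5) + 9×L_2(-1.5) + 13×L_3(-1.5)
P(-1.5) = -1.156250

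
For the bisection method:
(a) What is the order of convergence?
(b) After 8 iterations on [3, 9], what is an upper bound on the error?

(a) Bisection has linear (order 1) convergence; the error is halved each step.

(b) Error bound = (b-a)/2^n = (9 - 3)/2^{8}
    = 6/2^{8}

(a) 1 (linear); (b) error ≤ 2.34e-02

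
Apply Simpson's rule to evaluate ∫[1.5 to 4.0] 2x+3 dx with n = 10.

f(x) = 2x+3
a = 1.5, b = 4.0, n = 10
h = (b - a)/n = 0.250000

Simpson's rule: (h/3)[f(x₀) + 4f(x₁) + 2f(x₂) + ... + f(xₙ)]

x_0 = 1.5000, f(x_0) = 6.000000, coefficient = 1
x_1 = 1.7500, f(x_1) = 6.500000, coefficient = 4
x_2 = 2.0000, f(x_2) = 7.000000, coefficient = 2
x_3 = 2.2500, f(x_3) = 7.500000, coefficient = 4
x_4 = 2.5000, f(x_4) = 8.000000, coefficient = 2
x_5 = 2.7500, f(x_5) = 8.500000, coefficient = 4
x_6 = 3.0000, f(x_6) = 9.000000, coefficient = 2
x_7 = 3.2500, f(x_7) = 9.500000, coefficient = 4
x_8 = 3.5000, f(x_8) = 10.000000, coefficient = 2
x_9 = 3.7500, f(x_9) = 10.500000, coefficient = 4
x_10 = 4.0000, f(x_10) = 11.000000, coefficient = 1

I ≈ (0.250000/3) × 255.000000 = 21.250000
Exact value: 21.250000
Error: 0.000000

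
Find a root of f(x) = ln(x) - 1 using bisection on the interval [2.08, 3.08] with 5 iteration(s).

f(x) = ln(x) - 1
Initial interval: [2.08, 3.08]

Iteration 1:
  c_1 = (2.080000 + 3.080000)/2 = 2.580000
  f(c_1) = f(2.580000) = -0.052211
  f(a) × f(c) ≥ 0, new interval: [2.580000, 3.080000]
Iteration 2:
  c_2 = (2.580000 + 3.080000)/2 = 2.830000
  f(c_2) = f(2.830000) = 0.040277
  f(a) × f(c) < 0, new interval: [2.580000, 2.830000]
Iteration 3:
  c_3 = (2.580000 + 2.830000)/2 = 2.705000
  f(c_3) = f(2.705000) = -0.004898
  f(a) × f(c) ≥ 0, new interval: [2.705000, 2.830000]
Iteration 4:
  c_4 = (2.705000 + 2.830000)/2 = 2.767500
  f(c_4) = f(2.767500) = 0.017944
  f(a) × f(c) < 0, new interval: [2.705000, 2.767500]
Iteration 5:
  c_5 = (2.705000 + 2.767500)/2 = 2.736250
  f(c_5) = f(2.736250) = 0.006588
  f(a) × f(c) < 0, new interval: [2.705000, 2.736250]

After 5 iteration(s), the approximation is c_5 = 2.736250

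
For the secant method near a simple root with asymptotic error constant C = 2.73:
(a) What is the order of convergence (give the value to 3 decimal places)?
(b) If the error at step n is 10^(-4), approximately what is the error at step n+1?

(a) Secant method has superlinear convergence with order φ = (1+√5)/2 ≈ 1.618.
    This means |e_{n+1}| ≈ C|e_n|^1.618.

(b) With |e_n| = 10^(-4) and C = 2.73:
    |e_{n+1}| ≈ 2.73 × (10^(-4))^1.618 = 2.73 × 10^(-6.47)

(a) ≈ 1.618 (golden ratio); (b) |e_{n+1}| ≈ 9.205e-07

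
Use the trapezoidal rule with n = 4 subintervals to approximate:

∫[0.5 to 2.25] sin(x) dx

f(x) = sin(x)
a = 0.5, b = 2.25, n = 4
h = (b - a)/n = 0.437500

Trapezoidal rule: (h/2)[f(x₀) + 2f(x₁) + 2f(x₂) + ... + f(xₙ)]

x_0 = 0.5000, f(x_0) = 0.479426, coefficient = 1
x_1 = 0.9375, f(x_1) = 0.806081, coefficient = 2
x_2 = 1.3750, f(x_2) = 0.980893, coefficient = 2
x_3 = 1.8125, f(x_3) = 0.970932, coefficient = 2
x_4 = 2.2500, f(x_4) = 0.778073, coefficient = 1

I ≈ (0.437500/2) × 6.773310 = 1.481662
Exact value: 1.505756
Error: 0.024095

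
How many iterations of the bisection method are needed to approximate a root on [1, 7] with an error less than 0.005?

We need (b-a)/2^n ≤ 0.005
(7 - 1)/2^n ≤ 0.005
6/2^n ≤ 0.005
2^n ≥ 1200
n ≥ log₂(1200) = 10.23
n ≥ 11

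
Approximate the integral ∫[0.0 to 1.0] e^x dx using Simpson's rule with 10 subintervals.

f(x) = e^x
a = 0.0, b = 1.0, n = 10
h = (b - a)/n = 0.100000

Simpson's rule: (h/3)[f(x₀) + 4f(x₁) + 2f(x₂) + ... + f(xₙ)]

x_0 = 0.0000, f(x_0) = 1.000000, coefficient = 1
x_1 = 0.1000, f(x_1) = 1.105171, coefficient = 4
x_2 = 0.2000, f(x_2) = 1.221403, coefficient = 2
x_3 = 0.3000, f(x_3) = 1.349859, coefficient = 4
x_4 = 0.4000, f(x_4) = 1.491825, coefficient = 2
x_5 = 0.5000, f(x_5) = 1.648721, coefficient = 4
x_6 = 0.6000, f(x_6) = 1.822119, coefficient = 2
x_7 = 0.7000, f(x_7) = 2.013753, coefficient = 4
x_8 = 0.8000, f(x_8) = 2.225541, coefficient = 2
x_9 = 0.9000, f(x_9) = 2.459603, coefficient = 4
x_10 = 1.0000, f(x_10) = 2.718282, coefficient = 1

I ≈ (0.100000/3) × 51.548483 = 1.718283
Exact value: 1.718282
Error: 0.000001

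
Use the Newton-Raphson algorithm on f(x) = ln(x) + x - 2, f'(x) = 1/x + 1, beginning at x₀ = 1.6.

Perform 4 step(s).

f(x) = ln(x) + x - 2
f'(x) = 1/x + 1
x₀ = 1.6

Newton-Raphson formula: x_{n+1} = x_n - f(x_n)/f'(x_n)

Iteration 1:
  f(1.600000) = 0.070004
  f'(1.600000) = 1.625000
  x_1 = 1.600000 - 0.070004/1.625000 = 1.556921
Iteration 2:
  f(1.556921) = -0.000369
  f'(1.556921) = 1.642293
  x_2 = 1.556921 - (-0.000369)/1.642293 = 1.557146
Iteration 3:
  f(1.557146) = 0.000000
  f'(1.557146) = 1.642201
  x_3 = 1.557146 - 0.000000/1.642201 = 1.557146
Iteration 4:
  f(1.557146) = 0.000000
  f'(1.557146) = 1.642201
  x_4 = 1.557146 - 0.000000/1.642201 = 1.557146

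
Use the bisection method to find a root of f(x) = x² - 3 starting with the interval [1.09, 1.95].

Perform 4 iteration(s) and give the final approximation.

f(x) = x² - 3
Initial interval: [1.09, 1.95]

Iteration 1:
  c_1 = (1.090000 + 1.950000)/2 = 1.520000
  f(c_1) = f(1.520000) = -0.689600
  f(a) × f(c) ≥ 0, new interval: [1.520000, 1.950000]
Iteration 2:
  c_2 = (1.520000 + 1.950000)/2 = 1.735000
  f(c_2) = f(1.735000) = 0.010225
  f(a) × f(c) < 0, new interval: [1.520000, 1.735000]
Iteration 3:
  c_3 = (1.520000 + 1.735000)/2 = 1.627500
  f(c_3) = f(1.627500) = -0.351244
  f(a) × f(c) ≥ 0, new interval: [1.627500, 1.735000]
Iteration 4:
  c_4 = (1.627500 + 1.735000)/2 = 1.681250
  f(c_4) = f(1.681250) = -0.173398
  f(a) × f(c) ≥ 0, new interval: [1.681250, 1.735000]

After 4 iteration(s), the approximation is c_4 = 1.681250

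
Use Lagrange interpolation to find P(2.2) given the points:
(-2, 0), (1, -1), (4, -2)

Lagrange interpolation formula:
P(x) = Σ yᵢ × Lᵢ(x)
where Lᵢ(x) = Π_{j≠i} (x - xⱼ)/(xᵢ - xⱼ)

L_0(2.2) = (2.2 - 1)/(-2 - 1) × (2.2 - 4)/(-2 - 4) = -0.120000
L_1(2.2) = (2.2 - (-2))/(1 - (-2)) × (2.2 - 4)/(1 - 4) = 0.840000
L_2(2.2) = (2.2 - (-2))/(4 - (-2)) × (2.2 - 1)/(4 - 1) = 0.280000

P(2.2) = 0×L_0(2.2) + (-1)×L_1(2.2) + (-2)×L_2(2.2)
P(2.2) = -1.400000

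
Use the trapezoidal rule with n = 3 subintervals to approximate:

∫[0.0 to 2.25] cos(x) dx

f(x) = cos(x)
a = 0.0, b = 2.25, n = 3
h = (b - a)/n = 0.750000

Trapezoidal rule: (h/2)[f(x₀) + 2f(x₁) + 2f(x₂) + ... + f(xₙ)]

x_0 = 0.0000, f(x_0) = 1.000000, coefficient = 1
x_1 = 0.7500, f(x_1) = 0.731689, coefficient = 2
x_2 = 1.5000, f(x_2) = 0.070737, coefficient = 2
x_3 = 2.2500, f(x_3) = -0.628174, coefficient = 1

I ≈ (0.750000/2) × 1.976679 = 0.741254
Exact value: 0.778073
Error: 0.036819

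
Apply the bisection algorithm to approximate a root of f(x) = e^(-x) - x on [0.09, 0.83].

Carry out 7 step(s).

f(x) = e^(-x) - x
Initial interval: [0.09, 0.83]

Iteration 1:
  c_1 = (0.090000 + 0.830000)/2 = 0.460000
  f(c_1) = f(0.460000) = 0.171284
  f(a) × f(c) ≥ 0, new interval: [0.460000, 0.830000]
Iteration 2:
  c_2 = (0.460000 + 0.830000)/2 = 0.645000
  f(c_2) = f(0.645000) = -0.120337
  f(a) × f(c) < 0, new interval: [0.460000, 0.645000]
Iteration 3:
  c_3 = (0.460000 + 0.645000)/2 = 0.552500
  f(c_3) = f(0.552500) = 0.023009
  f(a) × f(c) ≥ 0, new interval: [0.552500, 0.645000]
Iteration 4:
  c_4 = (0.552500 + 0.645000)/2 = 0.598750
  f(c_4) = f(0.598750) = -0.049252
  f(a) × f(c) < 0, new interval: [0.552500, 0.598750]
Iteration 5:
  c_5 = (0.552500 + 0.598750)/2 = 0.575625
  f(c_5) = f(0.575625) = -0.013272
  f(a) × f(c) < 0, new interval: [0.552500, 0.575625]
Iteration 6:
  c_6 = (0.552500 + 0.575625)/2 = 0.564063
  f(c_6) = f(0.564063) = 0.004831
  f(a) × f(c) ≥ 0, new interval: [0.564063, 0.575625]
Iteration 7:
  c_7 = (0.564063 + 0.575625)/2 = 0.569844
  f(c_7) = f(0.569844) = -0.004230
  f(a) × f(c) < 0, new interval: [0.564063, 0.569844]

After 7 iteration(s), the approximation is c_7 = 0.569844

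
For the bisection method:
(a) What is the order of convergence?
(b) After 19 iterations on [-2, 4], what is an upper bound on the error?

(a) Bisection has linear (order 1) convergence; the error is halved each step.

(b) Error bound = (b-a)/2^n = (4 - (-2))/2^{19}
    = 6/2^{19}

(a) 1 (linear); (b) error ≤ 1.14e-05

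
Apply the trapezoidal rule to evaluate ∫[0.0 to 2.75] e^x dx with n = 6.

f(x) = e^x
a = 0.0, b = 2.75, n = 6
h = (b - a)/n = 0.458333

Trapezoidal rule: (h/2)[f(x₀) + 2f(x₁) + 2f(x₂) + ... + f(xₙ)]

x_0 = 0.0000, f(x_0) = 1.000000, coefficient = 1
x_1 = 0.4583, f(x_1) = 1.581436, coefficient = 2
x_2 = 0.9167, f(x_2) = 2.500940, coefficient = 2
x_3 = 1.3750, f(x_3) = 3.955077, coefficient = 2
x_4 = 1.8333, f(x_4) = 6.254701, coefficient = 2
x_5 = 2.2917, f(x_5) = 9.891410, coefficient = 2
x_6 = 2.7500, f(x_6) = 15.642632, coefficient = 1

I ≈ (0.458333/2) × 65.009759 = 14.898070
Exact value: 14.642632
Error: 0.255438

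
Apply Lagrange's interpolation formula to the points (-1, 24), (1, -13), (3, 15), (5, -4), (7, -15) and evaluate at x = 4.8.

Lagrange interpolation formula:
P(x) = Σ yᵢ × Lᵢ(x)
where Lᵢ(x) = Π_{j≠i} (x - xⱼ)/(xᵢ - xⱼ)

L_0(4.8) = (4.8 - 1)/(-1 - 1) × (4.8 - 3)/(-1 - 3) × (4.8 - 5)/(-1 - 5) × (4.8 - 7)/(-1 - 7) = 0.007838
L_1(4.8) = (4.8 - (-1))/(1 - (-1)) × (4.8 - 3)/(1 - 3) × (4.8 - 5)/(1 - 5) × (4.8 - 7)/(1 - 7) = -0.047850
L_2(4.8) = (4.8 - (-1))/(3 - (-1)) × (4.8 - 1)/(3 - 1) × (4.8 - 5)/(3 - 5) × (4.8 - 7)/(3 - 7) = 0.151525
L_3(4.8) = (4.8 - (-1))/(5 - (-1)) × (4.8 - 1)/(5 - 1) × (4.8 - 3)/(5 - 3) × (4.8 - 7)/(5 - 7) = 0.909150
L_4(4.8) = (4.8 - (-1))/(7 - (-1)) × (4.8 - 1)/(7 - 1) × (4.8 - 3)/(7 - 3) × (4.8 - 5)/(7 - 5) = -0.020663

P(4.8) = 24×L_0(4.8) + (-13)×L_1(4.8) + 15×L_2(4.8) + (-4)×L_3(4.8) + (-15)×L_4(4.8)
P(4.8) = -0.243637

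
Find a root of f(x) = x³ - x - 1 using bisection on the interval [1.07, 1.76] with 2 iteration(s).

f(x) = x³ - x - 1
Initial interval: [1.07, 1.76]

Iteration 1:
  c_1 = (1.070000 + 1.760000)/2 = 1.415000
  f(c_1) = f(1.415000) = 0.418148
  f(a) × f(c) < 0, new interval: [1.070000, 1.415000]
Iteration 2:
  c_2 = (1.070000 + 1.415000)/2 = 1.242500
  f(c_2) = f(1.242500) = -0.324321
  f(a) × f(c) ≥ 0, new interval: [1.242500, 1.415000]

After 2 iteration(s), the approximation is c_2 = 1.242500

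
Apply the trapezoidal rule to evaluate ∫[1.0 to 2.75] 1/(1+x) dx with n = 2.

f(x) = 1/(1+x)
a = 1.0, b = 2.75, n = 2
h = (b - a)/n = 0.875000

Trapezoidal rule: (h/2)[f(x₀) + 2f(x₁) + 2f(x₂) + ... + f(xₙ)]

x_0 = 1.0000, f(x_0) = 0.500000, coefficient = 1
x_1 = 1.8750, f(x_1) = 0.347826, coefficient = 2
x_2 = 2.7500, f(x_2) = 0.266667, coefficient = 1

I ≈ (0.875000/2) × 1.462319 = 0.639764
Exact value: 0.628609
Error: 0.011156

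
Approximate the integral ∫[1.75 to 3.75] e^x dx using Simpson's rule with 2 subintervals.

f(x) = e^x
a = 1.75, b = 3.75, n = 2
h = (b - a)/n = 1.000000

Simpson's rule: (h/3)[f(x₀) + 4f(x₁) + 2f(x₂) + ... + f(xₙ)]

x_0 = 1.7500, f(x_0) = 5.754603, coefficient = 1
x_1 = 2.7500, f(x_1) = 15.642632, coefficient = 4
x_2 = 3.7500, f(x_2) = 42.521082, coefficient = 1

I ≈ (1.000000/3) × 110.846212 = 36.948737
Exact value: 36.766479
Error: 0.182258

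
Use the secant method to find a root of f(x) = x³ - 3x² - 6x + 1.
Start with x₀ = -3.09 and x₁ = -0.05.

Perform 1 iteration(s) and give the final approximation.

f(x) = x³ - 3x² - 6x + 1
x₀ = -3.09, x₁ = -0.05

Secant formula: x_{n+1} = x_n - f(x_n)(x_n - x_{n-1})/(f(x_n) - f(x_{n-1}))

Iteration 1:
  f(-3.090000) = -38.607929
  f(-0.050000) = 1.292375
  x_2 = -0.050000 - 1.292375×(-0.050000 - (-3.090000))/(1.292375 - (-38.607929))
       = -0.148466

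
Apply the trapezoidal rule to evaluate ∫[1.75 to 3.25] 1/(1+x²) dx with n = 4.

f(x) = 1/(1+x²)
a = 1.75, b = 3.25, n = 4
h = (b - a)/n = 0.375000

Trapezoidal rule: (h/2)[f(x₀) + 2f(x₁) + 2f(x₂) + ... + f(xₙ)]

x_0 = 1.7500, f(x_0) = 0.246154, coefficient = 1
x_1 = 2.1250, f(x_1) = 0.181303, coefficient = 2
x_2 = 2.5000, f(x_2) = 0.137931, coefficient = 2
x_3 = 2.8750, f(x_3) = 0.107926, coefficient = 2
x_4 = 3.2500, f(x_4) = 0.086486, coefficient = 1

I ≈ (0.375000/2) × 1.186960 = 0.222555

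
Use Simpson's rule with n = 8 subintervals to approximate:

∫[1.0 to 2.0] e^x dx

f(x) = e^x
a = 1.0, b = 2.0, n = 8
h = (b - a)/n = 0.125000

Simpson's rule: (h/3)[f(x₀) + 4f(x₁) + 2f(x₂) + ... + f(xₙ)]

x_0 = 1.0000, f(x_0) = 2.718282, coefficient = 1
x_1 = 1.1250, f(x_1) = 3.080217, coefficient = 4
x_2 = 1.2500, f(x_2) = 3.490343, coefficient = 2
x_3 = 1.3750, f(x_3) = 3.955077, coefficient = 4
x_4 = 1.5000, f(x_4) = 4.481689, coefficient = 2
x_5 = 1.6250, f(x_5) = 5.078419, coefficient = 4
x_6 = 1.7500, f(x_6) = 5.754603, coefficient = 2
x_7 = 1.8750, f(x_7) = 6.520819, coefficient = 4
x_8 = 2.0000, f(x_8) = 7.389056, coefficient = 1

I ≈ (0.125000/3) × 112.098734 = 4.670781
Exact value: 4.670774
Error: 0.000006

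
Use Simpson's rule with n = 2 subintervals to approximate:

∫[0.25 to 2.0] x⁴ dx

f(x) = x⁴
a = 0.25, b = 2.0, n = 2
h = (b - a)/n = 0.875000

Simpson's rule: (h/3)[f(x₀) + 4f(x₁) + 2f(x₂) + ... + f(xₙ)]

x_0 = 0.2500, f(x_0) = 0.003906, coefficient = 1
x_1 = 1.1250, f(x_1) = 1.601807, coefficient = 4
x_2 = 2.0000, f(x_2) = 16.000000, coefficient = 1

I ≈ (0.875000/3) × 22.411133 = 6.536580
Exact value: 6.399805
Error: 0.136776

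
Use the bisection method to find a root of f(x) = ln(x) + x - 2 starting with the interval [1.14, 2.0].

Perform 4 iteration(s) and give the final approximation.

f(x) = ln(x) + x - 2
Initial interval: [1.14, 2.0]

Iteration 1:
  c_1 = (1.140000 + 2.000000)/2 = 1.570000
  f(c_1) = f(1.570000) = 0.021076
  f(a) × f(c) < 0, new interval: [1.140000, 1.570000]
Iteration 2:
  c_2 = (1.140000 + 1.570000)/2 = 1.355000
  f(c_2) = f(1.355000) = -0.341199
  f(a) × f(c) ≥ 0, new interval: [1.355000, 1.570000]
Iteration 3:
  c_3 = (1.355000 + 1.570000)/2 = 1.462500
  f(c_3) = f(1.462500) = -0.157353
  f(a) × f(c) ≥ 0, new interval: [1.462500, 1.570000]
Iteration 4:
  c_4 = (1.462500 + 1.570000)/2 = 1.516250
  f(c_4) = f(1.516250) = -0.067510
  f(a) × f(c) ≥ 0, new interval: [1.516250, 1.570000]

After 4 iteration(s), the approximation is c_4 = 1.516250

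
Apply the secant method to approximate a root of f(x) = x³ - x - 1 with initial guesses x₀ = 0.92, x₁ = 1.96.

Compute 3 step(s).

f(x) = x³ - x - 1
x₀ = 0.92, x₁ = 1.96

Secant formula: x_{n+1} = x_n - f(x_n)(x_n - x_{n-1})/(f(x_n) - f(x_{n-1}))

Iteration 1:
  f(0.920000) = -1.141312
  f(1.960000) = 4.569536
  x_2 = 1.960000 - 4.569536×(1.960000 - 0.920000)/(4.569536 - (-1.141312))
       = 1.127844
Iteration 2:
  f(1.960000) = 4.569536
  f(1.127844) = -0.693191
  x_3 = 1.127844 - (-0.693191)×(1.127844 - 1.960000)/(-0.693191 - 4.569536)
       = 1.237453
Iteration 3:
  f(1.127844) = -0.693191
  f(1.237453) = -0.342554
  x_4 = 1.237453 - (-0.342554)×(1.237453 - 1.127844)/(-0.342554 - (-0.693191))
       = 1.344535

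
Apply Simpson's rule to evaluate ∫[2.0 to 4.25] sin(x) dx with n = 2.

f(x) = sin(x)
a = 2.0, b = 4.25, n = 2
h = (b - a)/n = 1.125000

Simpson's rule: (h/3)[f(x₀) + 4f(x₁) + 2f(x₂) + ... + f(xₙ)]

x_0 = 2.0000, f(x_0) = 0.909297, coefficient = 1
x_1 = 3.1250, f(x_1) = 0.016592, coefficient = 4
x_2 = 4.2500, f(x_2) = -0.894989, coefficient = 1

I ≈ (1.125000/3) × 0.080676 = 0.030253
Exact value: 0.029941
Error: 0.000313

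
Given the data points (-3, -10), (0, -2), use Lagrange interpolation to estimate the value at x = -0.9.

Lagrange interpolation formula:
P(x) = Σ yᵢ × Lᵢ(x)
where Lᵢ(x) = Π_{j≠i} (x - xⱼ)/(xᵢ - xⱼ)

L_0(-0.9) = (-0.9 - 0)/(-3 - 0) = 0.300000
L_1(-0.9) = (-0.9 - (-3))/(0 - (-3)) = 0.700000

P(-0.9) = (-10)×L_0(-0.9) + (-2)×L_1(-0.9)
P(-0.9) = -4.400000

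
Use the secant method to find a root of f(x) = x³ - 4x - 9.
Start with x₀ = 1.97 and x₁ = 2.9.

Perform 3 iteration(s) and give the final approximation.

f(x) = x³ - 4x - 9
x₀ = 1.97, x₁ = 2.9

Secant formula: x_{n+1} = x_n - f(x_n)(x_n - x_{n-1})/(f(x_n) - f(x_{n-1}))

Iteration 1:
  f(1.970000) = -9.234627
  f(2.900000) = 3.789000
  x_2 = 2.900000 - 3.789000×(2.900000 - 1.970000)/(3.789000 - (-9.234627))
       = 2.629433
Iteration 2:
  f(2.900000) = 3.789000
  f(2.629433) = -1.338056
  x_3 = 2.629433 - (-1.338056)×(2.629433 - 2.900000)/(-1.338056 - 3.789000)
       = 2.700045
Iteration 3:
  f(2.629433) = -1.338056
  f(2.700045) = -0.116195
  x_4 = 2.700045 - (-0.116195)×(2.700045 - 2.629433)/(-0.116195 - (-1.338056))
       = 2.706760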